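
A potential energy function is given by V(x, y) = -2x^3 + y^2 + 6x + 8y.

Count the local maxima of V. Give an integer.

V separates as a function of x plus a function of y, so ∇V=0 decouples.
∂V/∂x = -6(x - 1)(x + 1) = 0 at x ∈ {-1, 1}; ∂V/∂y = 2(y + 4) = 0 at y ∈ {-4}.
The Hessian is diagonal: diag(V_xx, V_yy). Second derivatives: V_xx(-1)=12, V_xx(1)=-12; V_yy(-4)=2.
Local maxima occur where both diagonal entries negative: none. Count: 0.

0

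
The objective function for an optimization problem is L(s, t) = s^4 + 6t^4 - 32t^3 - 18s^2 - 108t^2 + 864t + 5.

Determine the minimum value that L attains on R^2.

L(s,t) separates as P(s) + Q(t) + 5, so its minimum is min P + min Q + 5.
P'(s) = 4s(s - 3)(s + 3) vanishes at s ∈ {-3, 0, 3}; Q'(t) = 24(t - 4)(t - 3)(t + 3) vanishes at t ∈ {-3, 3, 4}.
Local minima of P (where P''>0): P(-3)=-81, P(3)=-81. Local minima of Q: Q(-3)=-2214, Q(4)=1216.
So the global minimum of L is P(-3) + Q(-3) + 5 = -81 − 2214 + 5 = -2290, attained at (-3, -3).

-2290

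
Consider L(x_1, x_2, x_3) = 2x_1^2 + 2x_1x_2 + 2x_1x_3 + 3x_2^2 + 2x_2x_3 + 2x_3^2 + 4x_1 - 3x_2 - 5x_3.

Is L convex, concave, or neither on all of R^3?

L is quadratic, so its Hessian is the constant matrix H = [[4, 2, 2], [2, 6, 2], [2, 2, 4]].
Leading principal minors: 4, 20, 56.
All positive ⇒ H ≻ 0 ⇒ convex.

convex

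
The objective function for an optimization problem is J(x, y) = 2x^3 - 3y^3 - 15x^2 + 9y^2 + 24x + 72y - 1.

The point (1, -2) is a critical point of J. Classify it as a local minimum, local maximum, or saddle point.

saddle point

The mixed partial ∂²J/∂x∂y is 0, so the Hessian at any point is diag(J_xx, J_yy) = diag(6(2x - 5), 18(-y + 1)).
At (1, -2): H = diag(-18, 54).
The eigenvalues have opposite signs, so H is indefinite: a saddle point.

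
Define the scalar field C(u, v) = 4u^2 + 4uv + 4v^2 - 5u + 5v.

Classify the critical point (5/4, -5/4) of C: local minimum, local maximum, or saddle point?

local minimum

The Hessian of C is constant: H = [[8, 4], [4, 8]].
det(H) = 8·8 − 4² = 48.
det(H) > 0 and tr(H) = 16 > 0, so H is positive definite and the point is a local minimum.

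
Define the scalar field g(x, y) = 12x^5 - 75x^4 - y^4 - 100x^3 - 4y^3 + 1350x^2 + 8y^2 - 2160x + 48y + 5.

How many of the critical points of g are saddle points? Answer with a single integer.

g separates as a function of x plus a function of y, so ∇g=0 decouples.
∂g/∂x = 60(x - 4)(x - 3)(x - 1)(x + 3) = 0 at x ∈ {-3, 1, 3, 4}; ∂g/∂y = -4(y - 2)(y + 2)(y + 3) = 0 at y ∈ {-3, -2, 2}.
The Hessian is diagonal: diag(g_xx, g_yy). Second derivatives: g_xx(-3)=-10080, g_xx(1)=1440, g_xx(3)=-720, g_xx(4)=1260; g_yy(-3)=-20, g_yy(-2)=16, g_yy(2)=-80.
Saddle points occur where the two diagonal entries have opposite signs: (-3, -2), (1, -3), (1, 2), (3, -2), (4, -3), (4, 2). Count: 6.

6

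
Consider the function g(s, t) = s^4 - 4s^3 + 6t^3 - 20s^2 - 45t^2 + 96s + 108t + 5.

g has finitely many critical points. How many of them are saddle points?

3

g separates as a function of s plus a function of t, so ∇g=0 decouples.
∂g/∂s = 4(s - 4)(s - 2)(s + 3) = 0 at s ∈ {-3, 2, 4}; ∂g/∂t = 18(t - 3)(t - 2) = 0 at t ∈ {2, 3}.
The Hessian is diagonal: diag(g_ss, g_tt). Second derivatives: g_ss(-3)=140, g_ss(2)=-40, g_ss(4)=56; g_tt(2)=-18, g_tt(3)=18.
Saddle points occur where the two diagonal entries have opposite signs: (-3, 2), (2, 3), (4, 2). Count: 3.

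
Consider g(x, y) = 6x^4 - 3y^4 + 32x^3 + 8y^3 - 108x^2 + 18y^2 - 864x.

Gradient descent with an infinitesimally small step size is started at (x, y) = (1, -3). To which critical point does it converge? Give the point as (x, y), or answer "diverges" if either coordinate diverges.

diverges

g is separable, so gradient descent decouples: x follows -∂g/∂x, y follows -∂g/∂y.
∂g/∂x = 24(x - 3)(x + 3)(x + 4); at x=1 this is -960, so x increases.
∂g/∂y = -12y(y - 3)(y + 1); at y=-3 this is 432, so y decreases.
The y-coordinate has no critical point in that direction and runs off to infinity.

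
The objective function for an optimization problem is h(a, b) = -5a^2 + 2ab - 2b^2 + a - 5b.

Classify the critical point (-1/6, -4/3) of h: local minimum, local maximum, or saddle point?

The Hessian of h is constant: H = [[-10, 2], [2, -4]].
det(H) = (-10)·(-4) − 2² = 36.
det(H) > 0 and tr(H) = -14 < 0, so H is negative definite and the point is a local maximum.

local maximum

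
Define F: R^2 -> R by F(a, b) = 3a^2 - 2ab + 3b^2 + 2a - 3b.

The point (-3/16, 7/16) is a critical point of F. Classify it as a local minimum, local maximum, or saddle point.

local minimum

The Hessian of F is constant: H = [[6, -2], [-2, 6]].
det(H) = 6·6 − (-2)² = 32.
det(H) > 0 and tr(H) = 12 > 0, so H is positive definite and the point is a local minimum.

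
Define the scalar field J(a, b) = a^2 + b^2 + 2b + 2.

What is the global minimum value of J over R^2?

J(a,b) separates as P(a) + Q(b) + 2, so its minimum is min P + min Q + 2.
P'(a) = 2a vanishes at a ∈ {0}; Q'(b) = 2b + 2 vanishes at b ∈ {-1}.
Local minima of P (where P''>0): P(0)=0. Local minima of Q: Q(-1)=-1.
So the global minimum of J is P(0) + Q(-1) + 2 = 0 − 1 + 2 = 1, attained at (0, -1).

1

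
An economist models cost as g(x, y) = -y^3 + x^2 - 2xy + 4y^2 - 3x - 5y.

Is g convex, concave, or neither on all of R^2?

The term -y^3 is cubic, so the Hessian is not constant.
∂²g/∂y² = -6y + 8, which takes both signs as y varies (negative for sufficiently large y). A diagonal entry of the Hessian changing sign means the Hessian is neither positive- nor negative-semidefinite on all of R^2.

neither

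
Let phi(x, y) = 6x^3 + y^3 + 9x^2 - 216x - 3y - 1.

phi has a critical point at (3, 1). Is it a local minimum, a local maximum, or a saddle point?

The mixed partial ∂²phi/∂x∂y is 0, so the Hessian at any point is diag(phi_xx, phi_yy) = diag(18(2x + 1), 6y).
At (3, 1): H = diag(126, 6).
Both eigenvalues are positive, so H is positive definite: a local minimum.

local minimum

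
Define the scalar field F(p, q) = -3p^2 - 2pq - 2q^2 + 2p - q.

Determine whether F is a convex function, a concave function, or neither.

concave

F is quadratic, so its Hessian is the constant matrix H = [[-6, -2], [-2, -4]].
det(H) = 20, tr(H) = -10.
det(H) > 0 and tr(H) < 0, so H is negative definite everywhere: concave.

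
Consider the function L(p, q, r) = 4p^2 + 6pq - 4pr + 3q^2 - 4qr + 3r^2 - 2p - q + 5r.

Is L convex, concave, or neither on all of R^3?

convex

L is quadratic, so its Hessian is the constant matrix H = [[8, 6, -4], [6, 6, -4], [-4, -4, 6]].
Leading principal minors: 8, 12, 40.
All positive ⇒ H ≻ 0 ⇒ convex.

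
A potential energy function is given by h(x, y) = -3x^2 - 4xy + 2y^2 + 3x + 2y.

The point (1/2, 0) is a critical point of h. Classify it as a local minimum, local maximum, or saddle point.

The Hessian of h is constant: H = [[-6, -4], [-4, 4]].
det(H) = (-6)·4 − (-4)² = -40.
Since det(H) < 0, H is indefinite and the critical point is a saddle point.

saddle point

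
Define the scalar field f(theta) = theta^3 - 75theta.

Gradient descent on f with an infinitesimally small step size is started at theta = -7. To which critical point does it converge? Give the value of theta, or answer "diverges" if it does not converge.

f'(theta) = 3(theta - 5)(theta + 5), so f'(-7) = 72.
Gradient descent moves in the -f' direction, i.e. theta is decreasing.
There is no critical point below theta=-7, and f' keeps the same sign, so the iterate runs off to −∞.

diverges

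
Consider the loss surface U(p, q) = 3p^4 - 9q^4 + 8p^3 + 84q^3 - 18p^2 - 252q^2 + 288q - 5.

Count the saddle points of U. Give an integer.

U separates as a function of p plus a function of q, so ∇U=0 decouples.
∂U/∂p = 12p(p - 1)(p + 3) = 0 at p ∈ {-3, 0, 1}; ∂U/∂q = -36(q - 4)(q - 2)(q - 1) = 0 at q ∈ {1, 2, 4}.
The Hessian is diagonal: diag(U_pp, U_qq). Second derivatives: U_pp(-3)=144, U_pp(0)=-36, U_pp(1)=48; U_qq(1)=-108, U_qq(2)=72, U_qq(4)=-216.
Saddle points occur where the two diagonal entries have opposite signs: (-3, 1), (-3, 4), (0, 2), (1, 1), (1, 4). Count: 5.

5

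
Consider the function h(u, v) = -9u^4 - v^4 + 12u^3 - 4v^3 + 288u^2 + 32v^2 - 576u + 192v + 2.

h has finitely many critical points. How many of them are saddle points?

4

h separates as a function of u plus a function of v, so ∇h=0 decouples.
∂h/∂u = -36(u - 4)(u - 1)(u + 4) = 0 at u ∈ {-4, 1, 4}; ∂h/∂v = -4(v - 4)(v + 3)(v + 4) = 0 at v ∈ {-4, -3, 4}.
The Hessian is diagonal: diag(h_uu, h_vv). Second derivatives: h_uu(-4)=-1440, h_uu(1)=540, h_uu(4)=-864; h_vv(-4)=-32, h_vv(-3)=28, h_vv(4)=-224.
Saddle points occur where the two diagonal entries have opposite signs: (-4, -3), (1, -4), (1, 4), (4, -3). Count: 4.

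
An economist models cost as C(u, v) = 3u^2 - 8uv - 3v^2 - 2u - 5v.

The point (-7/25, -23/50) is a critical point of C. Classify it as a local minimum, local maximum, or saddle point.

saddle point

The Hessian of C is constant: H = [[6, -8], [-8, -6]].
det(H) = 6·(-6) − (-8)² = -100.
Since det(H) < 0, H is indefinite and the critical point is a saddle point.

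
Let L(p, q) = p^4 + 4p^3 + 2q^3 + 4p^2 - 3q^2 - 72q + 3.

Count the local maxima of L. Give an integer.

L separates as a function of p plus a function of q, so ∇L=0 decouples.
∂L/∂p = 4p(p + 1)(p + 2) = 0 at p ∈ {-2, -1, 0}; ∂L/∂q = 6(q - 4)(q + 3) = 0 at q ∈ {-3, 4}.
The Hessian is diagonal: diag(L_pp, L_qq). Second derivatives: L_pp(-2)=8, L_pp(-1)=-4, L_pp(0)=8; L_qq(-3)=-42, L_qq(4)=42.
Local maxima occur where both diagonal entries negative: (-1, -3). Count: 1.

1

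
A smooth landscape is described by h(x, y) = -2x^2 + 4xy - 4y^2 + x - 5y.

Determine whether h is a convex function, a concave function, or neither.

concave

h is quadratic, so its Hessian is the constant matrix H = [[-4, 4], [4, -8]].
det(H) = 16, tr(H) = -12.
det(H) > 0 and tr(H) < 0, so H is negative definite everywhere: concave.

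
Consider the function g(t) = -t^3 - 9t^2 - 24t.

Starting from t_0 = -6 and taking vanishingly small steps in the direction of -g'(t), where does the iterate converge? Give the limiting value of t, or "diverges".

-4

g'(t) = -3(t + 2)(t + 4), so g'(-6) = -24.
Gradient descent moves in the -g' direction, i.e. t is increasing.
The nearest critical point in that direction is t = -4, where g'' = 6 > 0 (a local minimum). The iterate converges there.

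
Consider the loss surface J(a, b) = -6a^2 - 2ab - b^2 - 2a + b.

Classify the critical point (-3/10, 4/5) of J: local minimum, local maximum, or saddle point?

local maximum

The Hessian of J is constant: H = [[-12, -2], [-2, -2]].
det(H) = (-12)·(-2) − (-2)² = 20.
det(H) > 0 and tr(H) = -14 < 0, so H is negative definite and the point is a local maximum.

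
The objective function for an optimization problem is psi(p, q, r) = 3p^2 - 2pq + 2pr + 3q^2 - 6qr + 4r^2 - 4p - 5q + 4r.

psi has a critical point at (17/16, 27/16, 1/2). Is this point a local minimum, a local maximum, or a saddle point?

The Hessian is constant: H = [[6, -2, 2], [-2, 6, -6], [2, -6, 8]].
Leading principal minors: Δ₁ = 6, Δ₂ = 32, Δ₃ = 64.
All leading minors are positive, so H is positive definite: a local minimum.

local minimum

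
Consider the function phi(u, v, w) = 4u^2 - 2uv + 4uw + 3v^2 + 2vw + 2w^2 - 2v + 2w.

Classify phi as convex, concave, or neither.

convex

phi is quadratic, so its Hessian is the constant matrix H = [[8, -2, 4], [-2, 6, 2], [4, 2, 4]].
Leading principal minors: 8, 44, 16.
All positive ⇒ H ≻ 0 ⇒ convex.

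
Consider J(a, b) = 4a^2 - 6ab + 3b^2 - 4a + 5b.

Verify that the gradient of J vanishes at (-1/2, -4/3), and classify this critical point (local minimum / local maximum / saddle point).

∇J = (8a - 6b - 4, -6a + 6b + 5); substituting (-1/2, -4/3) gives ∇J = (0, 0), so (-1/2, -4/3) is indeed a critical point.
The Hessian of J is constant: H = [[8, -6], [-6, 6]].
det(H) = 8·6 − (-6)² = 12.
det(H) > 0 and tr(H) = 14 > 0, so H is positive definite and the point is a local minimum.

local minimum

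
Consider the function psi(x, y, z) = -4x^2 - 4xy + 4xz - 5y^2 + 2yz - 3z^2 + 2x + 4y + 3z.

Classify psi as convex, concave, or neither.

psi is quadratic, so its Hessian is the constant matrix H = [[-8, -4, 4], [-4, -10, 2], [4, 2, -6]].
Leading principal minors: -8, 64, -256.
Signs alternate −, +, − ⇒ H ≺ 0 ⇒ concave.

concave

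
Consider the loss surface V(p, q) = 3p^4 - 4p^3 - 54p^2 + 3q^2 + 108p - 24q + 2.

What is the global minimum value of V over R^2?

V(p,q) separates as A(p) + B(q) + 2, so its minimum is min A + min B + 2.
A'(p) = 12(p - 3)(p - 1)(p + 3) vanishes at p ∈ {-3, 1, 3}; B'(q) = 6q - 24 vanishes at q ∈ {4}.
Local minima of A (where A''>0): A(-3)=-459, A(3)=-27. Local minima of B: B(4)=-48.
So the global minimum of V is A(-3) + B(4) + 2 = -459 − 48 + 2 = -505, attained at (-3, 4).

-505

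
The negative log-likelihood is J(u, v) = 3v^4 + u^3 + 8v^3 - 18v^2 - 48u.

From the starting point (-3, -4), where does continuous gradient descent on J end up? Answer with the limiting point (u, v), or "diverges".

(4, -3)

J is separable, so gradient descent decouples: u follows -∂J/∂u, v follows -∂J/∂v.
∂J/∂u = 3(u - 4)(u + 4); at u=-3 this is -21, so u increases.
∂J/∂v = 12v(v - 1)(v + 3); at v=-4 this is -240, so v increases.
u converges to its nearest critical value 4 (a local min of the u-part); v converges to -3. The iterate converges to (4, -3).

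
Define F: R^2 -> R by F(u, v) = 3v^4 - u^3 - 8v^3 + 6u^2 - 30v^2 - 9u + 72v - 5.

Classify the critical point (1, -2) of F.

local minimum

The mixed partial ∂²F/∂u∂v is 0, so the Hessian at any point is diag(F_uu, F_vv) = diag(6(-u + 2), 12(3v^2 - 4v - 5)).
At (1, -2): H = diag(6, 180).
Both eigenvalues are positive, so H is positive definite: a local minimum.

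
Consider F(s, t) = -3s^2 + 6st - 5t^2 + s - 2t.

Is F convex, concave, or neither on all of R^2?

concave

F is quadratic, so its Hessian is the constant matrix H = [[-6, 6], [6, -10]].
det(H) = 24, tr(H) = -16.
det(H) > 0 and tr(H) < 0, so H is negative definite everywhere: concave.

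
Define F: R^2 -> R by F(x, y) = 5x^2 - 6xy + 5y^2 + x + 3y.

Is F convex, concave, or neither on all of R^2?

F is quadratic, so its Hessian is the constant matrix H = [[10, -6], [-6, 10]].
det(H) = 64, tr(H) = 20.
det(H) > 0 and tr(H) > 0, so H is positive definite everywhere: convex.

convex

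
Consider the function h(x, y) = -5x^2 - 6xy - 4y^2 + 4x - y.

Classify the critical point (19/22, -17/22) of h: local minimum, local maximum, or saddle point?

local maximum

The Hessian of h is constant: H = [[-10, -6], [-6, -8]].
det(H) = (-10)·(-8) − (-6)² = 44.
det(H) > 0 and tr(H) = -18 < 0, so H is negative definite and the point is a local maximum.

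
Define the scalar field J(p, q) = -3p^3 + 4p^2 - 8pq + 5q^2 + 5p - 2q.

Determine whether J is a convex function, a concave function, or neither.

The term -3p^3 is cubic, so the Hessian is not constant.
∂²J/∂p² = -18p + 8, which takes both signs as p varies (negative for sufficiently large p). A diagonal entry of the Hessian changing sign means the Hessian is neither positive- nor negative-semidefinite on all of R^2.

neither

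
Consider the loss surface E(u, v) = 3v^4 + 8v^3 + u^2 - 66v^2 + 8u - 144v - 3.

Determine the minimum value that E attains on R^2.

E(u,v) separates as P(u) + Q(v) − 3, so its minimum is min P + min Q − 3.
P'(u) = 2u + 8 vanishes at u ∈ {-4}; Q'(v) = 12(v - 3)(v + 1)(v + 4) vanishes at v ∈ {-4, -1, 3}.
Local minima of P (where P''>0): P(-4)=-16. Local minima of Q: Q(-4)=-224, Q(3)=-567.
So the global minimum of E is P(-4) + Q(3) − 3 = -16 − 567 − 3 = -586, attained at (-4, 3).

-586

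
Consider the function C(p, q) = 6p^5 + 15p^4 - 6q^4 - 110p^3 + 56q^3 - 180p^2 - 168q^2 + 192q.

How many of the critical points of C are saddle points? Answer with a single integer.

6

C separates as a function of p plus a function of q, so ∇C=0 decouples.
∂C/∂p = 30p(p - 3)(p + 1)(p + 4) = 0 at p ∈ {-4, -1, 0, 3}; ∂C/∂q = -24(q - 4)(q - 2)(q - 1) = 0 at q ∈ {1, 2, 4}.
The Hessian is diagonal: diag(C_pp, C_qq). Second derivatives: C_pp(-4)=-2520, C_pp(-1)=360, C_pp(0)=-360, C_pp(3)=2520; C_qq(1)=-72, C_qq(2)=48, C_qq(4)=-144.
Saddle points occur where the two diagonal entries have opposite signs: (-4, 2), (-1, 1), (-1, 4), (0, 2), (3, 1), (3, 4). Count: 6.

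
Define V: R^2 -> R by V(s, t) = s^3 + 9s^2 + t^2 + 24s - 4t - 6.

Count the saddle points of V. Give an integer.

1

V separates as a function of s plus a function of t, so ∇V=0 decouples.
∂V/∂s = 3(s + 2)(s + 4) = 0 at s ∈ {-4, -2}; ∂V/∂t = 2(t - 2) = 0 at t ∈ {2}.
The Hessian is diagonal: diag(V_ss, V_tt). Second derivatives: V_ss(-4)=-6, V_ss(-2)=6; V_tt(2)=2.
Saddle points occur where the two diagonal entries have opposite signs: (-4, 2). Count: 1.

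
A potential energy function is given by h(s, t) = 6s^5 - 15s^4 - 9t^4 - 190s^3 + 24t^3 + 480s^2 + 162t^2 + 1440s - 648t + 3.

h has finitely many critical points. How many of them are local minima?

h separates as a function of s plus a function of t, so ∇h=0 decouples.
∂h/∂s = 30(s - 4)(s - 3)(s + 1)(s + 4) = 0 at s ∈ {-4, -1, 3, 4}; ∂h/∂t = -36(t - 3)(t - 2)(t + 3) = 0 at t ∈ {-3, 2, 3}.
The Hessian is diagonal: diag(h_ss, h_tt). Second derivatives: h_ss(-4)=-5040, h_ss(-1)=1800, h_ss(3)=-840, h_ss(4)=1200; h_tt(-3)=-1080, h_tt(2)=180, h_tt(3)=-216.
Local minima occur where both diagonal entries positive: (-1, 2), (4, 2). Count: 2.

2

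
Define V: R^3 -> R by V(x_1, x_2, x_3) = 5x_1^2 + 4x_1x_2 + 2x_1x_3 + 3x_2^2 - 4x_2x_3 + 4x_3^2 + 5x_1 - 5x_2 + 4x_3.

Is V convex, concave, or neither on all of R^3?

V is quadratic, so its Hessian is the constant matrix H = [[10, 4, 2], [4, 6, -4], [2, -4, 8]].
Leading principal minors: 10, 44, 104.
All positive ⇒ H ≻ 0 ⇒ convex.

convex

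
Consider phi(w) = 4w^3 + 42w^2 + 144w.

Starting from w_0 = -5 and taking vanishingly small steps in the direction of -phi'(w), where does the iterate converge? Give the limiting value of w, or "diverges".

phi'(w) = 12(w + 3)(w + 4), so phi'(-5) = 24.
Gradient descent moves in the -phi' direction, i.e. w is decreasing.
There is no critical point below w=-5, and phi' keeps the same sign, so the iterate runs off to −∞.

diverges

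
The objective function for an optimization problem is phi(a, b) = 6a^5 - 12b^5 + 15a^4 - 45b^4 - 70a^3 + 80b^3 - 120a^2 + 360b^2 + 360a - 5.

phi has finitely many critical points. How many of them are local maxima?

phi separates as a function of a plus a function of b, so ∇phi=0 decouples.
∂phi/∂a = 30(a - 2)(a - 1)(a + 2)(a + 3) = 0 at a ∈ {-3, -2, 1, 2}; ∂phi/∂b = -60b(b - 2)(b + 2)(b + 3) = 0 at b ∈ {-3, -2, 0, 2}.
The Hessian is diagonal: diag(phi_aa, phi_bb). Second derivatives: phi_aa(-3)=-600, phi_aa(-2)=360, phi_aa(1)=-360, phi_aa(2)=600; phi_bb(-3)=900, phi_bb(-2)=-480, phi_bb(0)=720, phi_bb(2)=-2400.
Local maxima occur where both diagonal entries negative: (-3, -2), (-3, 2), (1, -2), (1, 2). Count: 4.

4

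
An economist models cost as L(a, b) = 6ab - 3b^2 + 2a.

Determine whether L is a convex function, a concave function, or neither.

L is quadratic, so its Hessian is the constant matrix H = [[0, 6], [6, -6]].
det(H) = -36, tr(H) = -6.
det(H) < 0, so H is indefinite: neither convex nor concave.

neither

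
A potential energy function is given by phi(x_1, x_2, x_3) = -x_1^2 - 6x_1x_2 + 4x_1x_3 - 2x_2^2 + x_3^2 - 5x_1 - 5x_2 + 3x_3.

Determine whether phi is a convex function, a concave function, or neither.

neither

phi is quadratic, so its Hessian is the constant matrix H = [[-2, -6, 4], [-6, -4, 0], [4, 0, 2]].
Leading principal minors: -2, -28, 8.
Neither pattern holds ⇒ H is indefinite ⇒ neither convex nor concave.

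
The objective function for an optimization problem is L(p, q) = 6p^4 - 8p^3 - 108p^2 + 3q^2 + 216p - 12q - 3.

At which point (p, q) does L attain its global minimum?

L(p,q) separates as A(p) + B(q) − 3, so its minimum is min A + min B − 3.
A'(p) = 24(p - 3)(p - 1)(p + 3) vanishes at p ∈ {-3, 1, 3}; B'(q) = 6q - 12 vanishes at q ∈ {2}.
Local minima of A (where A''>0): A(-3)=-918, A(3)=-54. Local minima of B: B(2)=-12.
So the global minimum of L is A(-3) + B(2) − 3 = -918 − 12 − 3 = -933, attained at (-3, 2).

(-3, 2)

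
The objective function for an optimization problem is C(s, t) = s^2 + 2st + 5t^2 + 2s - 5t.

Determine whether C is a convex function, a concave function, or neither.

convex

C is quadratic, so its Hessian is the constant matrix H = [[2, 2], [2, 10]].
det(H) = 16, tr(H) = 12.
det(H) > 0 and tr(H) > 0, so H is positive definite everywhere: convex.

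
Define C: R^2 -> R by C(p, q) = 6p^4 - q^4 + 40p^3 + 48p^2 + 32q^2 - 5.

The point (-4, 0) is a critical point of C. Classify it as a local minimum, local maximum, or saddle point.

The mixed partial ∂²C/∂p∂q is 0, so the Hessian at any point is diag(C_pp, C_qq) = diag(24(3p^2 + 10p + 4), 4(-3q^2 + 16)).
At (-4, 0): H = diag(288, 64).
Both eigenvalues are positive, so H is positive definite: a local minimum.

local minimum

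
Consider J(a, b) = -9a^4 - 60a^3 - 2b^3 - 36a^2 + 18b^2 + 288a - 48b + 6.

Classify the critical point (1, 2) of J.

The mixed partial ∂²J/∂a∂b is 0, so the Hessian at any point is diag(J_aa, J_bb) = diag(-36(3a^2 + 10a + 2), 12(-b + 3)).
At (1, 2): H = diag(-540, 12).
The eigenvalues have opposite signs, so H is indefinite: a saddle point.

saddle point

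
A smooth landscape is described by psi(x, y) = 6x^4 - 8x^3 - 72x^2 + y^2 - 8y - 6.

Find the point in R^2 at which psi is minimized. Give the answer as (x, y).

psi(x,y) separates as P(x) + Q(y) − 6, so its minimum is min P + min Q − 6.
P'(x) = 24x(x - 3)(x + 2) vanishes at x ∈ {-2, 0, 3}; Q'(y) = 2y - 8 vanishes at y ∈ {4}.
Local minima of P (where P''>0): P(-2)=-128, P(3)=-378. Local minima of Q: Q(4)=-16.
So the global minimum of psi is P(3) + Q(4) − 6 = -378 − 16 − 6 = -400, attained at (3, 4).

(3, 4)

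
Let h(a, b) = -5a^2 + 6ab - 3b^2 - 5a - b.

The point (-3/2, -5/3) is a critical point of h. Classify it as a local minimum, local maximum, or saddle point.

local maximum

The Hessian of h is constant: H = [[-10, 6], [6, -6]].
det(H) = (-10)·(-6) − 6² = 24.
det(H) > 0 and tr(H) = -16 < 0, so H is negative definite and the point is a local maximum.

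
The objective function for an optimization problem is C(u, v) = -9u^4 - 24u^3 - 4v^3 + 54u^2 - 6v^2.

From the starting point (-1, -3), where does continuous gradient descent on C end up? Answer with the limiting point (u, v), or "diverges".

(0, -1)

C is separable, so gradient descent decouples: u follows -∂C/∂u, v follows -∂C/∂v.
∂C/∂u = -36u(u - 1)(u + 3); at u=-1 this is -144, so u increases.
∂C/∂v = -12v(v + 1); at v=-3 this is -72, so v increases.
u converges to its nearest critical value 0 (a local min of the u-part); v converges to -1. The iterate converges to (0, -1).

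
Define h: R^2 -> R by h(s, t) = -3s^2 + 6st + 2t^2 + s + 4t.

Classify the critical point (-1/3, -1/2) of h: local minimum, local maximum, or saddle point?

saddle point

The Hessian of h is constant: H = [[-6, 6], [6, 4]].
det(H) = (-6)·4 − 6² = -60.
Since det(H) < 0, H is indefinite and the critical point is a saddle point.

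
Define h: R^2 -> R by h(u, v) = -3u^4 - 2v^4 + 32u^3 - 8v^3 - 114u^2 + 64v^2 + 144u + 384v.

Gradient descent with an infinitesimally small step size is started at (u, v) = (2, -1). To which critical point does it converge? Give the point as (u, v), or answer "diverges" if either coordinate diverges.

h is separable, so gradient descent decouples: u follows -∂h/∂u, v follows -∂h/∂v.
∂h/∂u = -12(u - 4)(u - 3)(u - 1); at u=2 this is -24, so u increases.
∂h/∂v = -8(v - 4)(v + 3)(v + 4); at v=-1 this is 240, so v decreases.
u converges to its nearest critical value 3 (a local min of the u-part); v converges to -3. The iterate converges to (3, -3).

(3, -3)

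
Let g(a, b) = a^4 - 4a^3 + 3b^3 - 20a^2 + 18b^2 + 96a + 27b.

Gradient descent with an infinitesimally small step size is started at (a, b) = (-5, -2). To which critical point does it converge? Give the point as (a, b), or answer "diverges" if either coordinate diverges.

g is separable, so gradient descent decouples: a follows -∂g/∂a, b follows -∂g/∂b.
∂g/∂a = 4(a - 4)(a - 2)(a + 3); at a=-5 this is -504, so a increases.
∂g/∂b = 9(b + 1)(b + 3); at b=-2 this is -9, so b increases.
a converges to its nearest critical value -3 (a local min of the a-part); b converges to -1. The iterate converges to (-3, -1).

(-3, -1)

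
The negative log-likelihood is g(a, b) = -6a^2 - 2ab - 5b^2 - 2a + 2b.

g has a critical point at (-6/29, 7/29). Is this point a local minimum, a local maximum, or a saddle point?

The Hessian of g is constant: H = [[-12, -2], [-2, -10]].
det(H) = (-12)·(-10) − (-2)² = 116.
det(H) > 0 and tr(H) = -22 < 0, so H is negative definite and the point is a local maximum.

local maximum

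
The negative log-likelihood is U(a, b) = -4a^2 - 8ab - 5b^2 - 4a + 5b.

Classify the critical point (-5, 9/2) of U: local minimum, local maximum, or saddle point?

The Hessian of U is constant: H = [[-8, -8], [-8, -10]].
det(H) = (-8)·(-10) − (-8)² = 16.
det(H) > 0 and tr(H) = -18 < 0, so H is negative definite and the point is a local maximum.

local maximum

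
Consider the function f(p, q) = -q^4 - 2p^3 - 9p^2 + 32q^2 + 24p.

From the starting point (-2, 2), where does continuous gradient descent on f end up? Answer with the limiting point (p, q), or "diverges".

f is separable, so gradient descent decouples: p follows -∂f/∂p, q follows -∂f/∂q.
∂f/∂p = -6(p - 1)(p + 4); at p=-2 this is 36, so p decreases.
∂f/∂q = -4q(q - 4)(q + 4); at q=2 this is 96, so q decreases.
p converges to its nearest critical value -4 (a local min of the p-part); q converges to 0. The iterate converges to (-4, 0).

(-4, 0)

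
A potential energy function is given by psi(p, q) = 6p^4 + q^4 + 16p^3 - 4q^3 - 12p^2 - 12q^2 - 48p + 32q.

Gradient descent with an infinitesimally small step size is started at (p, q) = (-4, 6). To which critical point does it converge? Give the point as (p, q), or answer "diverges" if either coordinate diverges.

psi is separable, so gradient descent decouples: p follows -∂psi/∂p, q follows -∂psi/∂q.
∂psi/∂p = 24(p - 1)(p + 1)(p + 2); at p=-4 this is -720, so p increases.
∂psi/∂q = 4(q - 4)(q - 1)(q + 2); at q=6 this is 320, so q decreases.
p converges to its nearest critical value -2 (a local min of the p-part); q converges to 4. The iterate converges to (-2, 4).

(-2, 4)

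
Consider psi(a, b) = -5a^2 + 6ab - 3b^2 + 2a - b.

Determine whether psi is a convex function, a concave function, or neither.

psi is quadratic, so its Hessian is the constant matrix H = [[-10, 6], [6, -6]].
det(H) = 24, tr(H) = -16.
det(H) > 0 and tr(H) < 0, so H is negative definite everywhere: concave.

concave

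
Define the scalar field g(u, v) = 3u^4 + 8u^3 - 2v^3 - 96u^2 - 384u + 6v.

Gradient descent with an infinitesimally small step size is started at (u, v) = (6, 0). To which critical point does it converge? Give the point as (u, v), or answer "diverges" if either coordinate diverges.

(4, -1)

g is separable, so gradient descent decouples: u follows -∂g/∂u, v follows -∂g/∂v.
∂g/∂u = 12(u - 4)(u + 2)(u + 4); at u=6 this is 1920, so u decreases.
∂g/∂v = -6(v - 1)(v + 1); at v=0 this is 6, so v decreases.
u converges to its nearest critical value 4 (a local min of the u-part); v converges to -1. The iterate converges to (4, -1).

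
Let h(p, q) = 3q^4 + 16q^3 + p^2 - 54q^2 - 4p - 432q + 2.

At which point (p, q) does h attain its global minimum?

(2, 3)

h(p,q) separates as A(p) + B(q) + 2, so its minimum is min A + min B + 2.
A'(p) = 2p - 4 vanishes at p ∈ {2}; B'(q) = 12(q - 3)(q + 3)(q + 4) vanishes at q ∈ {-4, -3, 3}.
Local minima of A (where A''>0): A(2)=-4. Local minima of B: B(-4)=608, B(3)=-1107.
So the global minimum of h is A(2) + B(3) + 2 = -4 − 1107 + 2 = -1109, attained at (2, 3).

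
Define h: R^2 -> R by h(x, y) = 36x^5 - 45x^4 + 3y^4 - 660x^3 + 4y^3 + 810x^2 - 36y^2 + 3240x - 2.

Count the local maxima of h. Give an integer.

h separates as a function of x plus a function of y, so ∇h=0 decouples.
∂h/∂x = 180(x - 3)(x - 2)(x + 1)(x + 3) = 0 at x ∈ {-3, -1, 2, 3}; ∂h/∂y = 12y(y - 2)(y + 3) = 0 at y ∈ {-3, 0, 2}.
The Hessian is diagonal: diag(h_xx, h_yy). Second derivatives: h_xx(-3)=-10800, h_xx(-1)=4320, h_xx(2)=-2700, h_xx(3)=4320; h_yy(-3)=180, h_yy(0)=-72, h_yy(2)=120.
Local maxima occur where both diagonal entries negative: (-3, 0), (2, 0). Count: 2.

2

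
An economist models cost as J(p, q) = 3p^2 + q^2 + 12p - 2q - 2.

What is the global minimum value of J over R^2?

-15

J(p,q) separates as A(p) + B(q) − 2, so its minimum is min A + min B − 2.
A'(p) = 6p + 12 vanishes at p ∈ {-2}; B'(q) = 2q - 2 vanishes at q ∈ {1}.
Local minima of A (where A''>0): A(-2)=-12. Local minima of B: B(1)=-1.
So the global minimum of J is A(-2) + B(1) − 2 = -12 − 1 − 2 = -15, attained at (-2, 1).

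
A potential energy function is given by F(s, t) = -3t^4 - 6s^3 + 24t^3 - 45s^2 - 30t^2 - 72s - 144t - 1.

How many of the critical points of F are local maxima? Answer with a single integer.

2

F separates as a function of s plus a function of t, so ∇F=0 decouples.
∂F/∂s = -18(s + 1)(s + 4) = 0 at s ∈ {-4, -1}; ∂F/∂t = -12(t - 4)(t - 3)(t + 1) = 0 at t ∈ {-1, 3, 4}.
The Hessian is diagonal: diag(F_ss, F_tt). Second derivatives: F_ss(-4)=54, F_ss(-1)=-54; F_tt(-1)=-240, F_tt(3)=48, F_tt(4)=-60.
Local maxima occur where both diagonal entries negative: (-1, -1), (-1, 4). Count: 2.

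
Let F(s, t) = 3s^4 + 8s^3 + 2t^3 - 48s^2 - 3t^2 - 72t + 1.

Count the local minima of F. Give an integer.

F separates as a function of s plus a function of t, so ∇F=0 decouples.
∂F/∂s = 12s(s - 2)(s + 4) = 0 at s ∈ {-4, 0, 2}; ∂F/∂t = 6(t - 4)(t + 3) = 0 at t ∈ {-3, 4}.
The Hessian is diagonal: diag(F_ss, F_tt). Second derivatives: F_ss(-4)=288, F_ss(0)=-96, F_ss(2)=144; F_tt(-3)=-42, F_tt(4)=42.
Local minima occur where both diagonal entries positive: (-4, 4), (2, 4). Count: 2.

2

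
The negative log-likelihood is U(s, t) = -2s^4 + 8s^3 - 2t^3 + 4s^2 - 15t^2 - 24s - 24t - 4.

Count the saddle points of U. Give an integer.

3

U separates as a function of s plus a function of t, so ∇U=0 decouples.
∂U/∂s = -8(s - 3)(s - 1)(s + 1) = 0 at s ∈ {-1, 1, 3}; ∂U/∂t = -6(t + 1)(t + 4) = 0 at t ∈ {-4, -1}.
The Hessian is diagonal: diag(U_ss, U_tt). Second derivatives: U_ss(-1)=-64, U_ss(1)=32, U_ss(3)=-64; U_tt(-4)=18, U_tt(-1)=-18.
Saddle points occur where the two diagonal entries have opposite signs: (-1, -4), (1, -1), (3, -4). Count: 3.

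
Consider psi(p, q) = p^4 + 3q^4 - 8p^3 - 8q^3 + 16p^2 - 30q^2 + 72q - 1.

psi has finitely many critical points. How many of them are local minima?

4

psi separates as a function of p plus a function of q, so ∇psi=0 decouples.
∂psi/∂p = 4p(p - 4)(p - 2) = 0 at p ∈ {0, 2, 4}; ∂psi/∂q = 12(q - 3)(q - 1)(q + 2) = 0 at q ∈ {-2, 1, 3}.
The Hessian is diagonal: diag(psi_pp, psi_qq). Second derivatives: psi_pp(0)=32, psi_pp(2)=-16, psi_pp(4)=32; psi_qq(-2)=180, psi_qq(1)=-72, psi_qq(3)=120.
Local minima occur where both diagonal entries positive: (0, -2), (0, 3), (4, -2), (4, 3). Count: 4.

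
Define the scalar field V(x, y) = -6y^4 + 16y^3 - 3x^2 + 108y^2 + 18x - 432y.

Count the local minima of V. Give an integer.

0

V separates as a function of x plus a function of y, so ∇V=0 decouples.
∂V/∂x = -6(x - 3) = 0 at x ∈ {3}; ∂V/∂y = -24(y - 3)(y - 2)(y + 3) = 0 at y ∈ {-3, 2, 3}.
The Hessian is diagonal: diag(V_xx, V_yy). Second derivatives: V_xx(3)=-6; V_yy(-3)=-720, V_yy(2)=120, V_yy(3)=-144.
Local minima occur where both diagonal entries positive: none. Count: 0.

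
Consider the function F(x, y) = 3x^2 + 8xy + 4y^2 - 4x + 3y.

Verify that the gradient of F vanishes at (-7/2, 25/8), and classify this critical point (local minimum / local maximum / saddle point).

∇F = (6x + 8y - 4, 8x + 8y + 3); substituting (-7/2, 25/8) gives ∇F = (0, 0), so (-7/2, 25/8) is indeed a critical point.
The Hessian of F is constant: H = [[6, 8], [8, 8]].
det(H) = 6·8 − 8² = -16.
Since det(H) < 0, H is indefinite and the critical point is a saddle point.

saddle point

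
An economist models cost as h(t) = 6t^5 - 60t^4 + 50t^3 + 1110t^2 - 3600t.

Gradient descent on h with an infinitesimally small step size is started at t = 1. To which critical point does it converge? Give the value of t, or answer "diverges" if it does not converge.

h'(t) = 30(t - 5)(t - 4)(t - 2)(t + 3), so h'(1) = -1440.
Gradient descent moves in the -h' direction, i.e. t is increasing.
The nearest critical point in that direction is t = 2, where h'' = 900 > 0 (a local minimum). The iterate converges there.

2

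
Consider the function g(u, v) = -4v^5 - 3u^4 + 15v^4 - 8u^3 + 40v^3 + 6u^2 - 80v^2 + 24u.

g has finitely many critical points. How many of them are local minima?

g separates as a function of u plus a function of v, so ∇g=0 decouples.
∂g/∂u = -12(u - 1)(u + 1)(u + 2) = 0 at u ∈ {-2, -1, 1}; ∂g/∂v = -20v(v - 4)(v - 1)(v + 2) = 0 at v ∈ {-2, 0, 1, 4}.
The Hessian is diagonal: diag(g_uu, g_vv). Second derivatives: g_uu(-2)=-36, g_uu(-1)=24, g_uu(1)=-72; g_vv(-2)=720, g_vv(0)=-160, g_vv(1)=180, g_vv(4)=-1440.
Local minima occur where both diagonal entries positive: (-1, -2), (-1, 1). Count: 2.

2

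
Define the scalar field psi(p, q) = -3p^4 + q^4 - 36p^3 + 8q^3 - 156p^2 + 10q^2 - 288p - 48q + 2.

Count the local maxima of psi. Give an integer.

psi separates as a function of p plus a function of q, so ∇psi=0 decouples.
∂psi/∂p = -12(p + 2)(p + 3)(p + 4) = 0 at p ∈ {-4, -3, -2}; ∂psi/∂q = 4(q - 1)(q + 3)(q + 4) = 0 at q ∈ {-4, -3, 1}.
The Hessian is diagonal: diag(psi_pp, psi_qq). Second derivatives: psi_pp(-4)=-24, psi_pp(-3)=12, psi_pp(-2)=-24; psi_qq(-4)=20, psi_qq(-3)=-16, psi_qq(1)=80.
Local maxima occur where both diagonal entries negative: (-4, -3), (-2, -3). Count: 2.

2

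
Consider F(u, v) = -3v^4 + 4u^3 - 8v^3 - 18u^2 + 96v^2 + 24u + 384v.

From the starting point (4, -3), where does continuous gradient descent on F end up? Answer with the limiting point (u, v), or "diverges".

(2, -2)

F is separable, so gradient descent decouples: u follows -∂F/∂u, v follows -∂F/∂v.
∂F/∂u = 12(u - 2)(u - 1); at u=4 this is 72, so u decreases.
∂F/∂v = -12(v - 4)(v + 2)(v + 4); at v=-3 this is -84, so v increases.
u converges to its nearest critical value 2 (a local min of the u-part); v converges to -2. The iterate converges to (2, -2).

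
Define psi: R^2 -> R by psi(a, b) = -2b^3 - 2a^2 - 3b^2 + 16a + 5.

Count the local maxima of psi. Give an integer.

psi separates as a function of a plus a function of b, so ∇psi=0 decouples.
∂psi/∂a = -4(a - 4) = 0 at a ∈ {4}; ∂psi/∂b = -6b(b + 1) = 0 at b ∈ {-1, 0}.
The Hessian is diagonal: diag(psi_aa, psi_bb). Second derivatives: psi_aa(4)=-4; psi_bb(-1)=6, psi_bb(0)=-6.
Local maxima occur where both diagonal entries negative: (4, 0). Count: 1.

1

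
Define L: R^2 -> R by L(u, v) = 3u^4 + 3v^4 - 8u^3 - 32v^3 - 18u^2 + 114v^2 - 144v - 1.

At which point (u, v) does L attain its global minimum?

(3, 1)

L(u,v) separates as P(u) + Q(v) − 1, so its minimum is min P + min Q − 1.
P'(u) = 12u(u - 3)(u + 1) vanishes at u ∈ {-1, 0, 3}; Q'(v) = 12(v - 4)(v - 3)(v - 1) vanishes at v ∈ {1, 3, 4}.
Local minima of P (where P''>0): P(-1)=-7, P(3)=-135. Local minima of Q: Q(1)=-59, Q(4)=-32.
So the global minimum of L is P(3) + Q(1) − 1 = -135 − 59 − 1 = -195, attained at (3, 1).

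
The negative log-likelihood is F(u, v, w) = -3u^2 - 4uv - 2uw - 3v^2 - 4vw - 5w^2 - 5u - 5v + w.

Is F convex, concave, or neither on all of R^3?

concave

F is quadratic, so its Hessian is the constant matrix H = [[-6, -4, -2], [-4, -6, -4], [-2, -4, -10]].
Leading principal minors: -6, 20, -144.
Signs alternate −, +, − ⇒ H ≺ 0 ⇒ concave.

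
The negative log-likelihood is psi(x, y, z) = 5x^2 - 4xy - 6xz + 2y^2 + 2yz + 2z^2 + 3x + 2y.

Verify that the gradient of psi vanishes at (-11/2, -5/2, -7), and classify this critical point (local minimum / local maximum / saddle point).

∇psi = (10x - 4y - 6z + 3, -4x + 4y + 2z + 2, -6x + 2y + 4z); substituting (-11/2, -5/2, -7) gives ∇psi = (0, 0, 0), so (-11/2, -5/2, -7) is indeed a critical point.
The Hessian is constant: H = [[10, -4, -6], [-4, 4, 2], [-6, 2, 4]].
Leading principal minors: Δ₁ = 10, Δ₂ = 24, Δ₃ = 8.
All leading minors are positive, so H is positive definite: a local minimum.

local minimum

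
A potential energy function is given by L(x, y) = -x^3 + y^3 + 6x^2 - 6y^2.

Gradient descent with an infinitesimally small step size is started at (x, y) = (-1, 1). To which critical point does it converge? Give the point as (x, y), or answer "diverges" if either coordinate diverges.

(0, 4)

L is separable, so gradient descent decouples: x follows -∂L/∂x, y follows -∂L/∂y.
∂L/∂x = -3x(x - 4); at x=-1 this is -15, so x increases.
∂L/∂y = 3y(y - 4); at y=1 this is -9, so y increases.
x converges to its nearest critical value 0 (a local min of the x-part); y converges to 4. The iterate converges to (0, 4).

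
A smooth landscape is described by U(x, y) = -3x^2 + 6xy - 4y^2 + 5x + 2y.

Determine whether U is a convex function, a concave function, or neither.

concave

U is quadratic, so its Hessian is the constant matrix H = [[-6, 6], [6, -8]].
det(H) = 12, tr(H) = -14.
det(H) > 0 and tr(H) < 0, so H is negative definite everywhere: concave.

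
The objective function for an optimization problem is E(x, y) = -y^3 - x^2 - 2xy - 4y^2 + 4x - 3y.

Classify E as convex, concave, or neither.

The term -y^3 is cubic, so the Hessian is not constant.
∂²E/∂y² = -6y - 8, which takes both signs as y varies (negative for sufficiently large y). A diagonal entry of the Hessian changing sign means the Hessian is neither positive- nor negative-semidefinite on all of R^2.

neither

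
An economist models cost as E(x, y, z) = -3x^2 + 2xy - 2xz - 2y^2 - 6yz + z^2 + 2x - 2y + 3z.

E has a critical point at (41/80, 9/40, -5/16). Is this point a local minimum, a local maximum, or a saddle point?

The Hessian is constant: H = [[-6, 2, -2], [2, -4, -6], [-2, -6, 2]].
Leading principal minors: Δ₁ = -6, Δ₂ = 20, Δ₃ = 320.
The minors fit neither the all-positive nor the alternating-sign pattern, so H is indefinite: a saddle point.

saddle point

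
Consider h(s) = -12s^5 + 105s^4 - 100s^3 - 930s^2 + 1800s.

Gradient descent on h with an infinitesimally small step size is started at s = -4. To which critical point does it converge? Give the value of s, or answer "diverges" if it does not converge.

-2

h'(s) = -60(s - 5)(s - 3)(s - 1)(s + 2), so h'(-4) = -37800.
Gradient descent moves in the -h' direction, i.e. s is increasing.
The nearest critical point in that direction is s = -2, where h'' = 6300 > 0 (a local minimum). The iterate converges there.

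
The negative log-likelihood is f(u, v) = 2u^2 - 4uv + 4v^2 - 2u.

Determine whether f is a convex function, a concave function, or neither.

convex

f is quadratic, so its Hessian is the constant matrix H = [[4, -4], [-4, 8]].
det(H) = 16, tr(H) = 12.
det(H) > 0 and tr(H) > 0, so H is positive definite everywhere: convex.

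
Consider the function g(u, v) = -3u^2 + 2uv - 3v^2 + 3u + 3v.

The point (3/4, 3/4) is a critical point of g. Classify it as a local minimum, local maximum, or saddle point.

The Hessian of g is constant: H = [[-6, 2], [2, -6]].
det(H) = (-6)·(-6) − 2² = 32.
det(H) > 0 and tr(H) = -12 < 0, so H is negative definite and the point is a local maximum.

local maximum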